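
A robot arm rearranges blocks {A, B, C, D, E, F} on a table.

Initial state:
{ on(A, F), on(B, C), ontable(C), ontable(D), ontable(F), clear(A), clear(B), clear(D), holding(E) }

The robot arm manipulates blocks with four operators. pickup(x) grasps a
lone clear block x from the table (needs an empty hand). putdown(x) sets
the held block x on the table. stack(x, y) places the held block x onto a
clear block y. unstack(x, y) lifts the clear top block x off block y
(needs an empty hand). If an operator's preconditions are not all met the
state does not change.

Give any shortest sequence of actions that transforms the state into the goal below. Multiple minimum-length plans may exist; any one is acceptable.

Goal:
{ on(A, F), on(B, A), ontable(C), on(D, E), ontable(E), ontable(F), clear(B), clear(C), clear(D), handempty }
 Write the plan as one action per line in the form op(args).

putdown(E)
unstack(B, C)
stack(B, A)
pickup(D)
stack(D, E)

step 1 (putdown(E)): towers=[C/B; D; E; F/A] holding=-
step 2 (unstack(B, C)): towers=[C; D; E; F/A] holding=B
step 3 (stack(B, A)): towers=[C; D; E; F/A/B] holding=-
step 4 (pickup(D)): towers=[C; E; F/A/B] holding=D
step 5 (stack(D, E)): towers=[C; E/D; F/A/B] holding=-
goal check: towers=[C; E/D; F/A/B] holding=- — reached (length 5, optimal by BFS)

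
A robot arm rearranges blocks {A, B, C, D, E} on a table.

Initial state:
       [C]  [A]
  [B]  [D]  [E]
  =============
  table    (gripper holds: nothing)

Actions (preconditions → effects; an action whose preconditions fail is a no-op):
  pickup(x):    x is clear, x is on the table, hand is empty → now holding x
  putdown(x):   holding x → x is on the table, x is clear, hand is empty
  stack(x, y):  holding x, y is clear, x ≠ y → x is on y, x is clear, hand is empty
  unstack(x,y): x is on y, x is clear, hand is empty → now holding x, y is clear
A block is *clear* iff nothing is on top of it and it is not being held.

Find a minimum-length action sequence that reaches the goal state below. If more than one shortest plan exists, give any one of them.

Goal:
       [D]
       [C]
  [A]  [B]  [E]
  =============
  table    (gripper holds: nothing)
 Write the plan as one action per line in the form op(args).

step 1 (unstack(A, E)): towers=[B; D/C; E] holding=A
step 2 (putdown(A)): towers=[A; B; D/C; E] holding=-
step 3 (unstack(C, D)): towers=[A; B; D; E] holding=C
step 4 (stack(C, B)): towers=[A; B/C; D; E] holding=-
step 5 (pickup(D)): towers=[A; B/C; E] holding=D
step 6 (stack(D, C)): towers=[A; B/C/D; E] holding=-
goal check: towers=[A; B/C/D; E] holding=- — reached (length 6, optimal by BFS)

unstack(A, E)
putdown(A)
unstack(C, D)
stack(C, B)
pickup(D)
stack(D, C)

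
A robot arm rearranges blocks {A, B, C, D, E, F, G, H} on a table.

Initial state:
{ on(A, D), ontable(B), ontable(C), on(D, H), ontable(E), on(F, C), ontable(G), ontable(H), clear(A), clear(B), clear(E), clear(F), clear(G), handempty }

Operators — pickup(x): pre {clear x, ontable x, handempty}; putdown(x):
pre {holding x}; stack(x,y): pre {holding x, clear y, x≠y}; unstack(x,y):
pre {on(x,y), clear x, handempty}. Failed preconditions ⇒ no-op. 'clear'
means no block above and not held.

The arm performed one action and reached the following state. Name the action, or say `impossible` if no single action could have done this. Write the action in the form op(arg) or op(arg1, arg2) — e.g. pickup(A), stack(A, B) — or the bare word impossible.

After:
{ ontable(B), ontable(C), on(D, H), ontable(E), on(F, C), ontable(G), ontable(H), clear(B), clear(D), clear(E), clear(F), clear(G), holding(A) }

unstack(A, D)

target: towers=[B; C/F; E; G; H/D] holding=A
         pickup(G) → towers=[B; C/F; E; H/D/A] holding=G
     unstack(A, D) → towers=[B; C/F; E; G; H/D] holding=A  ← match
         pickup(E) → towers=[B; C/F; G; H/D/A] holding=E
         pickup(B) → towers=[C/F; E; G; H/D/A] holding=B
     unstack(F, C) → towers=[B; C; E; G; H/D/A] holding=F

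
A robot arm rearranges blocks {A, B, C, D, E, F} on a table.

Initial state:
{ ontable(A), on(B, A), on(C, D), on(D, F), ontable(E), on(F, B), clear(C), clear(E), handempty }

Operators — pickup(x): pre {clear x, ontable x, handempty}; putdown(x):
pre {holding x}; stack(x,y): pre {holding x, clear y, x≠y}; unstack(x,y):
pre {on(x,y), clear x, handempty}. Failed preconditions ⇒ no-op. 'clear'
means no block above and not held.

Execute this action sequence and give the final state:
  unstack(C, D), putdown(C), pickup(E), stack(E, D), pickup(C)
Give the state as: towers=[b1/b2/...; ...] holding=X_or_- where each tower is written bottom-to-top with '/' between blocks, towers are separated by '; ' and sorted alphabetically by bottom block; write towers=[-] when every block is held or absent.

towers=[A/B/F/D/E] holding=C

step 1 (unstack(C, D)): towers=[A/B/F/D; E] holding=C
step 2 (putdown(C)): towers=[A/B/F/D; C; E] holding=-
step 3 (pickup(E)): towers=[A/B/F/D; C] holding=E
step 4 (stack(E, D)): towers=[A/B/F/D/E; C] holding=-
step 5 (pickup(C)): towers=[A/B/F/D/E] holding=C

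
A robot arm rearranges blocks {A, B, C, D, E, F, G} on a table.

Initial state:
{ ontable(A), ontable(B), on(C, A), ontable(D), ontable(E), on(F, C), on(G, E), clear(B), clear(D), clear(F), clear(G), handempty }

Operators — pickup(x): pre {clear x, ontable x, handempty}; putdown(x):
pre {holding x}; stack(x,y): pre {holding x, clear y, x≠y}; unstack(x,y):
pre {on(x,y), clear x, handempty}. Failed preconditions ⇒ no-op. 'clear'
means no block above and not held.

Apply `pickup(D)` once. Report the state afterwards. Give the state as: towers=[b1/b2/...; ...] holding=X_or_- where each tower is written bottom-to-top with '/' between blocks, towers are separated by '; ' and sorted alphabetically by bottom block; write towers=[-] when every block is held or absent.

before: towers=[A/C/F; B; D; E/G] holding=-
pre[pickup(D)]: clear(D) yes, ontable(D) yes, handempty yes
all met → apply pickup(D)
after:  towers=[A/C/F; B; E/G] holding=D

towers=[A/C/F; B; E/G] holding=D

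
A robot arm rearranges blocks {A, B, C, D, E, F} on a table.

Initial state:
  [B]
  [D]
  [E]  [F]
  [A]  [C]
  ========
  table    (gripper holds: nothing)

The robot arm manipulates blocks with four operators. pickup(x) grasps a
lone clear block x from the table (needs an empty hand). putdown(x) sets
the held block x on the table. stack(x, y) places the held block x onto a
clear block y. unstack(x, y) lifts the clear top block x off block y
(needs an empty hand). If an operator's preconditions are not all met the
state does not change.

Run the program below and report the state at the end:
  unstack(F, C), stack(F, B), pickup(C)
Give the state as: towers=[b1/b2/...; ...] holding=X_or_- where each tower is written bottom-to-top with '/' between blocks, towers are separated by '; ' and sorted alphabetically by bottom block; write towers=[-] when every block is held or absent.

towers=[A/E/D/B/F] holding=C

step 1 (unstack(F, C)): towers=[A/E/D/B; C] holding=F
step 2 (stack(F, B)): towers=[A/E/D/B/F; C] holding=-
step 3 (pickup(C)): towers=[A/E/D/B/F] holding=C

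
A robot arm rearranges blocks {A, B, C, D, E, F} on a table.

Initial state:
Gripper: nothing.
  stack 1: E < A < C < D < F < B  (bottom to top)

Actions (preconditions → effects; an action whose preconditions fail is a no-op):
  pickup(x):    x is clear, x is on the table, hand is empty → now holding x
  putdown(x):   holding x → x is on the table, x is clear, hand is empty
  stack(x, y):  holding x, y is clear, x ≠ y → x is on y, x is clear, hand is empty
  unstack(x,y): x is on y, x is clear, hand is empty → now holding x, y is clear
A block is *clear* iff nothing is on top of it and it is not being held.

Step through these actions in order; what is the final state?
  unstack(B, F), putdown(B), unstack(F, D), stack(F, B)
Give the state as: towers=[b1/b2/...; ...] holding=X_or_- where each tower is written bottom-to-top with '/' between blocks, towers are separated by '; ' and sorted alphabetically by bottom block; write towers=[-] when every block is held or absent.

step 1 (unstack(B, F)): towers=[E/A/C/D/F] holding=B
step 2 (putdown(B)): towers=[B; E/A/C/D/F] holding=-
step 3 (unstack(F, D)): towers=[B; E/A/C/D] holding=F
step 4 (stack(F, B)): towers=[B/F; E/A/C/D] holding=-

towers=[B/F; E/A/C/D] holding=-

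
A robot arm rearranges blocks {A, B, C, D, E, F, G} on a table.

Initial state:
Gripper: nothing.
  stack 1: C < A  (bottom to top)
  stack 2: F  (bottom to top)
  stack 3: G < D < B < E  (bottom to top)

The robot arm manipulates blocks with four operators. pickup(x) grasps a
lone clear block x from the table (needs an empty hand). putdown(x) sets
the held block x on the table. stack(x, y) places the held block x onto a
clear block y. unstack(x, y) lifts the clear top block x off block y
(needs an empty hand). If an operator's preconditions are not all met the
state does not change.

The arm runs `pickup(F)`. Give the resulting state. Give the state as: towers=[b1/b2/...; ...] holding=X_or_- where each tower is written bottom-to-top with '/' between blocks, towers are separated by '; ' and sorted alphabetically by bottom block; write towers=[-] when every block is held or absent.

towers=[C/A; G/D/B/E] holding=F

before: towers=[C/A; F; G/D/B/E] holding=-
pre[pickup(F)]: clear(F) ✓, ontable(F) ✓, handempty ✓
all met → apply pickup(F)
after:  towers=[C/A; G/D/B/E] holding=F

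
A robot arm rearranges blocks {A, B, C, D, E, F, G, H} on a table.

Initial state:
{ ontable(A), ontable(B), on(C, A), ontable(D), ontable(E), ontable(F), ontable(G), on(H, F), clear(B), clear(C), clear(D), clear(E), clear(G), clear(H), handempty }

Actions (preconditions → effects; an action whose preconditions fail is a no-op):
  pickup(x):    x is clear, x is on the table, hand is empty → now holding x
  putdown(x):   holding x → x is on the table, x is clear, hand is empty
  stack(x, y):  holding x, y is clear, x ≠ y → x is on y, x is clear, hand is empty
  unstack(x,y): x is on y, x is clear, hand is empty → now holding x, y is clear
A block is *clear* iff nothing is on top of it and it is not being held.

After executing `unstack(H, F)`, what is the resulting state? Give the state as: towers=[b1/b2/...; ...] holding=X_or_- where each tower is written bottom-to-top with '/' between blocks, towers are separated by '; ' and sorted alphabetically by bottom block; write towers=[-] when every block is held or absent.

towers=[A/C; B; D; E; F; G] holding=H

before: towers=[A/C; B; D; E; F/H; G] holding=-
pre[unstack(H, F)]: on(H,F) yes, clear(H) yes, handempty yes
all met → apply unstack(H, F)
after:  towers=[A/C; B; D; E; F; G] holding=H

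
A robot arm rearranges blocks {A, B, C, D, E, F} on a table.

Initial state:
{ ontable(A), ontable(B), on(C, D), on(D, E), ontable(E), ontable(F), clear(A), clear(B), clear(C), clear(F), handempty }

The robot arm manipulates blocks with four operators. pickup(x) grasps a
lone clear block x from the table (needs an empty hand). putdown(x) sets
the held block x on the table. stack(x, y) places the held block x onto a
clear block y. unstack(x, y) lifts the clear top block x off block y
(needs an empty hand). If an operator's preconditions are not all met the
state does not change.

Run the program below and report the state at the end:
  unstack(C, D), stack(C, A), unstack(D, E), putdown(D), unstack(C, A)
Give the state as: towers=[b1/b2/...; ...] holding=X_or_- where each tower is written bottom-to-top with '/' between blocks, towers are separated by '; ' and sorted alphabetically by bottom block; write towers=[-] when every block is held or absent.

towers=[A; B; D; E; F] holding=C

step 1 (unstack(C, D)): towers=[A; B; E/D; F] holding=C
step 2 (stack(C, A)): towers=[A/C; B; E/D; F] holding=-
step 3 (unstack(D, E)): towers=[A/C; B; E; F] holding=D
step 4 (putdown(D)): towers=[A/C; B; D; E; F] holding=-
step 5 (unstack(C, A)): towers=[A; B; D; E; F] holding=C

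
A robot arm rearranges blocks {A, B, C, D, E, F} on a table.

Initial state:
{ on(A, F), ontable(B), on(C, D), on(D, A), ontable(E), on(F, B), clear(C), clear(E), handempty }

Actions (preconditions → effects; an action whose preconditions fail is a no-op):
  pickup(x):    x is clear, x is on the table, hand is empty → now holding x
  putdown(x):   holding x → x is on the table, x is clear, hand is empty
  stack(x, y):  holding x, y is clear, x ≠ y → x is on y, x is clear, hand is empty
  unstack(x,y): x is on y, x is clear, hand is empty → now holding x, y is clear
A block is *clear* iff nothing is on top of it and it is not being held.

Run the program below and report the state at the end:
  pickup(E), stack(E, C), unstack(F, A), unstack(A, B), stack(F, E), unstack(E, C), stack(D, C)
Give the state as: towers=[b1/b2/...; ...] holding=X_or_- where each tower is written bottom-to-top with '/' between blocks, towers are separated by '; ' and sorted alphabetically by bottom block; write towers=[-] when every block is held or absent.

towers=[B/F/A/D/C] holding=E

step 1 (pickup(E)): towers=[B/F/A/D/C] holding=E
step 2 (stack(E, C)): towers=[B/F/A/D/C/E] holding=-
step 3 (unstack(F, A)) [no-op]: towers=[B/F/A/D/C/E] holding=-
step 4 (unstack(A, B)) [no-op]: towers=[B/F/A/D/C/E] holding=-
step 5 (stack(F, E)) [no-op]: towers=[B/F/A/D/C/E] holding=-
step 6 (unstack(E, C)): towers=[B/F/A/D/C] holding=E
step 7 (stack(D, C)) [no-op]: towers=[B/F/A/D/C] holding=E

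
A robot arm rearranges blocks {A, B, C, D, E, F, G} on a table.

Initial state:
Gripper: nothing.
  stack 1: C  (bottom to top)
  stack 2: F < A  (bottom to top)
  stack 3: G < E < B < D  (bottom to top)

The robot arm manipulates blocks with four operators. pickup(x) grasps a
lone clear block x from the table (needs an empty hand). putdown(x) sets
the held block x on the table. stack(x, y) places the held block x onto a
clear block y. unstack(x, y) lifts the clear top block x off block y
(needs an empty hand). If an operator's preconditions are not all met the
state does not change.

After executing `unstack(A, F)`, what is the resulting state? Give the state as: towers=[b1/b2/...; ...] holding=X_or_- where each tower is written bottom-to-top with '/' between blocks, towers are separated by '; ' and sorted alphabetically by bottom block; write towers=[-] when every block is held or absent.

before: towers=[C; F/A; G/E/B/D] holding=-
pre[unstack(A, F)]: on(A,F) yes, clear(A) yes, handempty yes
all met → apply unstack(A, F)
after:  towers=[C; F; G/E/B/D] holding=A

towers=[C; F; G/E/B/D] holding=A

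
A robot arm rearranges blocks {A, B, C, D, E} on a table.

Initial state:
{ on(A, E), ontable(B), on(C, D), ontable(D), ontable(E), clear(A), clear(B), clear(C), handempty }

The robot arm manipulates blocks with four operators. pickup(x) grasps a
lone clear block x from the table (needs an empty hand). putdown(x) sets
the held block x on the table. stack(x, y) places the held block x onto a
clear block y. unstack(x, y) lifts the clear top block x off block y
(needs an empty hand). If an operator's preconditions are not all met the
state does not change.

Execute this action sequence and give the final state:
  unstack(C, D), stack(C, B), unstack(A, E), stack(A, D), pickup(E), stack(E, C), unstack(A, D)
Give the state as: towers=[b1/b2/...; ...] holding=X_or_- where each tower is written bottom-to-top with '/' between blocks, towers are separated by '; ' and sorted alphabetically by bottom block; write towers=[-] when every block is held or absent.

towers=[B/C/E; D] holding=A

step 1 (unstack(C, D)): towers=[B; D; E/A] holding=C
step 2 (stack(C, B)): towers=[B/C; D; E/A] holding=-
step 3 (unstack(A, E)): towers=[B/C; D; E] holding=A
step 4 (stack(A, D)): towers=[B/C; D/A; E] holding=-
step 5 (pickup(E)): towers=[B/C; D/A] holding=E
step 6 (stack(E, C)): towers=[B/C/E; D/A] holding=-
step 7 (unstack(A, D)): towers=[B/C/E; D] holding=A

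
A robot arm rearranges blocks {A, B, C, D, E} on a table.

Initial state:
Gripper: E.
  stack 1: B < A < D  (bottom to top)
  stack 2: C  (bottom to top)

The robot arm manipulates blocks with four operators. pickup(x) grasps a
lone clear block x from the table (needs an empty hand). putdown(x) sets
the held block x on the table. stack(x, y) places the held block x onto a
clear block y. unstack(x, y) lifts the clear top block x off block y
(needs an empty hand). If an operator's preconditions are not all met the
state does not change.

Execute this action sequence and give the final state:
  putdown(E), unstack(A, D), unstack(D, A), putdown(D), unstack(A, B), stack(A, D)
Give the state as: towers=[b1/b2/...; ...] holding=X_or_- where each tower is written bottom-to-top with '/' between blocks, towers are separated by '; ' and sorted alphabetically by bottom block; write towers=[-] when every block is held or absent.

towers=[B; C; D/A; E] holding=-

step 1 (putdown(E)): towers=[B/A/D; C; E] holding=-
step 2 (unstack(A, D)) [no-op]: towers=[B/A/D; C; E] holding=-
step 3 (unstack(D, A)): towers=[B/A; C; E] holding=D
step 4 (putdown(D)): towers=[B/A; C; D; E] holding=-
step 5 (unstack(A, B)): towers=[B; C; D; E] holding=A
step 6 (stack(A, D)): towers=[B; C; D/A; E] holding=-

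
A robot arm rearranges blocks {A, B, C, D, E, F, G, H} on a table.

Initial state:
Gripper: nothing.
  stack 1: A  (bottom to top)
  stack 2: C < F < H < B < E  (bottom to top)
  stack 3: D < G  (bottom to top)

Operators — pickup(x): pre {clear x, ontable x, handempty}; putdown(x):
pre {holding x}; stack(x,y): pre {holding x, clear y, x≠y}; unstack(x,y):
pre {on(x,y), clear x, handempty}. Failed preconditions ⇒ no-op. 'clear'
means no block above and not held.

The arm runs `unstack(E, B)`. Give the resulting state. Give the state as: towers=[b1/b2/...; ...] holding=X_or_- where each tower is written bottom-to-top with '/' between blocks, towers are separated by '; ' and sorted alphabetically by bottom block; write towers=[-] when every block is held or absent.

towers=[A; C/F/H/B; D/G] holding=E

before: towers=[A; C/F/H/B/E; D/G] holding=-
pre[unstack(E, B)]: on(E,B) yes, clear(E) yes, handempty yes
all met → apply unstack(E, B)
after:  towers=[A; C/F/H/B; D/G] holding=E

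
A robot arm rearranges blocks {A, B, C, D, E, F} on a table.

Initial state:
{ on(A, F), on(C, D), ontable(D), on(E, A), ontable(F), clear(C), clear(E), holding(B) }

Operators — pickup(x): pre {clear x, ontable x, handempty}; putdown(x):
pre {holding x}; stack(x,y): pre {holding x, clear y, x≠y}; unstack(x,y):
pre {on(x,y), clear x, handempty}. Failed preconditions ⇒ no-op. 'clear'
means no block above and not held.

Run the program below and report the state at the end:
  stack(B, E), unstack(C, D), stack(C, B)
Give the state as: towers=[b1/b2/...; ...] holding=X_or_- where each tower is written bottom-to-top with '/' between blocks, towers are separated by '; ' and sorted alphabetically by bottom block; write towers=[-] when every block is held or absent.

towers=[D; F/A/E/B/C] holding=-

step 1 (stack(B, E)): towers=[D/C; F/A/E/B] holding=-
step 2 (unstack(C, D)): towers=[D; F/A/E/B] holding=C
step 3 (stack(C, B)): towers=[D; F/A/E/B/C] holding=-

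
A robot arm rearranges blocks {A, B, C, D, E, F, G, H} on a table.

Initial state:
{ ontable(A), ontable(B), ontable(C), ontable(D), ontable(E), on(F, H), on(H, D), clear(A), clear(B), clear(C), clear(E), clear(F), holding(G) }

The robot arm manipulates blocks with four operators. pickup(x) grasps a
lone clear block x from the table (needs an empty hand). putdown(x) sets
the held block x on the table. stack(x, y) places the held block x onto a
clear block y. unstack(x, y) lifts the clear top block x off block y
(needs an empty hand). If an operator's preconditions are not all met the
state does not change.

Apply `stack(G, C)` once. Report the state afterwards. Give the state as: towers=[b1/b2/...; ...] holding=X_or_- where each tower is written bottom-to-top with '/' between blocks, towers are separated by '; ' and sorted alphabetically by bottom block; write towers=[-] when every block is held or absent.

towers=[A; B; C/G; D/H/F; E] holding=-

before: towers=[A; B; C; D/H/F; E] holding=G
pre[stack(G, C)]: holding(G) yes, clear(C) yes, G≠C yes
all met → apply stack(G, C)
after:  towers=[A; B; C/G; D/H/F; E] holding=-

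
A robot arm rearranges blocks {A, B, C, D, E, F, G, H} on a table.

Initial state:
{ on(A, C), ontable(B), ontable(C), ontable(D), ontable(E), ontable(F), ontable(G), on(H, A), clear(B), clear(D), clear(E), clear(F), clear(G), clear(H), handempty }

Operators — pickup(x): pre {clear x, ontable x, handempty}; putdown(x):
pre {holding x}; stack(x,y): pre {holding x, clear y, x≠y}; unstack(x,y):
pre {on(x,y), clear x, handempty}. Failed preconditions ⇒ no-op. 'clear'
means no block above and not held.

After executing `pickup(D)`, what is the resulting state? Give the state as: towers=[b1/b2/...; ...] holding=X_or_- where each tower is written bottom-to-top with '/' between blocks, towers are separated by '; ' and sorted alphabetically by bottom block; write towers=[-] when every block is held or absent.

before: towers=[B; C/A/H; D; E; F; G] holding=-
pre[pickup(D)]: clear(D) yes, ontable(D) yes, handempty yes
all met → apply pickup(D)
after:  towers=[B; C/A/H; E; F; G] holding=D

towers=[B; C/A/H; E; F; G] holding=D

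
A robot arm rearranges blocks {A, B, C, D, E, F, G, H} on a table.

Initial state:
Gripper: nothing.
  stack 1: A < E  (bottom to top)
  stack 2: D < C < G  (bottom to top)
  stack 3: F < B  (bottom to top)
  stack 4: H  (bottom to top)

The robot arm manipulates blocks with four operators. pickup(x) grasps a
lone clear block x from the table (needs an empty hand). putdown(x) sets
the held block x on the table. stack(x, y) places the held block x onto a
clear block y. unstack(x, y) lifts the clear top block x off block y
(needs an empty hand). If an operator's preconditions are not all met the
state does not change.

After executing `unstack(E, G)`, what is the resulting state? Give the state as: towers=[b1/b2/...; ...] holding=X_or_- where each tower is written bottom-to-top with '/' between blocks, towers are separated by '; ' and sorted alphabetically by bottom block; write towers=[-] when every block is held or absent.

before: towers=[A/E; D/C/G; F/B; H] holding=-
pre[unstack(E, G)]: on(E,G) ✗, clear(E) ✓, handempty ✓
on(E,G) unmet → unstack(E, G) is a no-op
after:  towers=[A/E; D/C/G; F/B; H] holding=-

towers=[A/E; D/C/G; F/B; H] holding=-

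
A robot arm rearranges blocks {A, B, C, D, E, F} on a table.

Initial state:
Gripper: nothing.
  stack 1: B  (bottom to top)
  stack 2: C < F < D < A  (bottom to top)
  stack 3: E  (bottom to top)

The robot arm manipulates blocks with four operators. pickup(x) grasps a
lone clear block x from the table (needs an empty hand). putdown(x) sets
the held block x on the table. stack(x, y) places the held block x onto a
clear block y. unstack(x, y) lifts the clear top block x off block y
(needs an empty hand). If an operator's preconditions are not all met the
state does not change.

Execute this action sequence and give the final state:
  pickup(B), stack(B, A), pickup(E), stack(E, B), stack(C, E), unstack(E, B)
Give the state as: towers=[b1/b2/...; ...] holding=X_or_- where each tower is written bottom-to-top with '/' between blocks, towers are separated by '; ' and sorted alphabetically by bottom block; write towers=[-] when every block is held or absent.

towers=[C/F/D/A/B] holding=E

step 1 (pickup(B)): towers=[C/F/D/A; E] holding=B
step 2 (stack(B, A)): towers=[C/F/D/A/B; E] holding=-
step 3 (pickup(E)): towers=[C/F/D/A/B] holding=E
step 4 (stack(E, B)): towers=[C/F/D/A/B/E] holding=-
step 5 (stack(C, E)) [no-op]: towers=[C/F/D/A/B/E] holding=-
step 6 (unstack(E, B)): towers=[C/F/D/A/B] holding=E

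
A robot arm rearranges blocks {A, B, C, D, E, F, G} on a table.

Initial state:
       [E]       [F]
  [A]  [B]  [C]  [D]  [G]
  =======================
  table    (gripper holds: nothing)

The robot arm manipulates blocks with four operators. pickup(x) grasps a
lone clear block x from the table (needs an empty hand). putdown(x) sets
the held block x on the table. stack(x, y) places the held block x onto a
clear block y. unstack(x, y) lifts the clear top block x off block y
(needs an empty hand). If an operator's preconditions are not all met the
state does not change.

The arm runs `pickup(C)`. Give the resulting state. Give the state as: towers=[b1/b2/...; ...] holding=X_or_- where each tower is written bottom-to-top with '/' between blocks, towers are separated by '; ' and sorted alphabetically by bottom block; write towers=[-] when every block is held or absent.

towers=[A; B/E; D/F; G] holding=C

before: towers=[A; B/E; C; D/F; G] holding=-
pre[pickup(C)]: clear(C) yes, ontable(C) yes, handempty yes
all met → apply pickup(C)
after:  towers=[A; B/E; D/F; G] holding=C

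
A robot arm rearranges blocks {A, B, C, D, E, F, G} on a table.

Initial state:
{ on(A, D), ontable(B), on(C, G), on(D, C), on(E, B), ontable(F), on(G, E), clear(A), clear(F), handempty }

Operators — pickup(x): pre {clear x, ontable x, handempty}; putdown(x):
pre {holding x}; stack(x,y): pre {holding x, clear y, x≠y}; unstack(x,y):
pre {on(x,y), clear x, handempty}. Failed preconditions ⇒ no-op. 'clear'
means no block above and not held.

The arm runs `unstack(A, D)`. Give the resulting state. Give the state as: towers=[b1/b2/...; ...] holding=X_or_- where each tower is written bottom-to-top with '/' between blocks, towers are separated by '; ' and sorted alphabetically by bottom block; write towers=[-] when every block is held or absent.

towers=[B/E/G/C/D; F] holding=A

before: towers=[B/E/G/C/D/A; F] holding=-
pre[unstack(A, D)]: on(A,D) ok, clear(A) ok, handempty ok
all met → apply unstack(A, D)
after:  towers=[B/E/G/C/D; F] holding=A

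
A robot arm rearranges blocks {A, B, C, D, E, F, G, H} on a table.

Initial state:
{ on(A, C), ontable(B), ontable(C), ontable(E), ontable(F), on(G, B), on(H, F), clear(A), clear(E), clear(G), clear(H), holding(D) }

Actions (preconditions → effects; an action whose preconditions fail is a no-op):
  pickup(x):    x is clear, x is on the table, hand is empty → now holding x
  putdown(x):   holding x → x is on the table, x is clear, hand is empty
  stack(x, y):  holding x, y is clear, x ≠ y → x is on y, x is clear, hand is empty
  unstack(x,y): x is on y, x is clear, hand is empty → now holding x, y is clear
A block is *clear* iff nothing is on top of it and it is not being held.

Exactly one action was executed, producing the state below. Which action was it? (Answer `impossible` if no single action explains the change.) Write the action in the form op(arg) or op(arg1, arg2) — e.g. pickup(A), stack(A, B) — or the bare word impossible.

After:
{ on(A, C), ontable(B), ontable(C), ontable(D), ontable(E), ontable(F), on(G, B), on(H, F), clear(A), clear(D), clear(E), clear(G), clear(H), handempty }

putdown(D)

target: towers=[B/G; C/A; D; E; F/H] holding=-
        putdown(D) → towers=[B/G; C/A; D; E; F/H] holding=-  ← match
       stack(D, G) → towers=[B/G/D; C/A; E; F/H] holding=-
       stack(D, A) → towers=[B/G; C/A/D; E; F/H] holding=-
       stack(D, E) → towers=[B/G; C/A; E/D; F/H] holding=-
       stack(D, H) → towers=[B/G; C/A; E; F/H/D] holding=-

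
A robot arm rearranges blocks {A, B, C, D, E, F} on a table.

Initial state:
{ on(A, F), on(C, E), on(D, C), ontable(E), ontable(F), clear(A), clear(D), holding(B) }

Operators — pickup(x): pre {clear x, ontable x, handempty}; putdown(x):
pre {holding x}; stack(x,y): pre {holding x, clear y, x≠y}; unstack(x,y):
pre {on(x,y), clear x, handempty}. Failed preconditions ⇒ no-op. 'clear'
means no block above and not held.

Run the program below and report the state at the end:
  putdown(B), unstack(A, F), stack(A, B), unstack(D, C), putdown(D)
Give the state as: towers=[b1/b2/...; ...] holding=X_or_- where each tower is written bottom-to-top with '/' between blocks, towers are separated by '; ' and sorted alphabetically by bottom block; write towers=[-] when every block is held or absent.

towers=[B/A; D; E/C; F] holding=-

step 1 (putdown(B)): towers=[B; E/C/D; F/A] holding=-
step 2 (unstack(A, F)): towers=[B; E/C/D; F] holding=A
step 3 (stack(A, B)): towers=[B/A; E/C/D; F] holding=-
step 4 (unstack(D, C)): towers=[B/A; E/C; F] holding=D
step 5 (putdown(D)): towers=[B/A; D; E/C; F] holding=-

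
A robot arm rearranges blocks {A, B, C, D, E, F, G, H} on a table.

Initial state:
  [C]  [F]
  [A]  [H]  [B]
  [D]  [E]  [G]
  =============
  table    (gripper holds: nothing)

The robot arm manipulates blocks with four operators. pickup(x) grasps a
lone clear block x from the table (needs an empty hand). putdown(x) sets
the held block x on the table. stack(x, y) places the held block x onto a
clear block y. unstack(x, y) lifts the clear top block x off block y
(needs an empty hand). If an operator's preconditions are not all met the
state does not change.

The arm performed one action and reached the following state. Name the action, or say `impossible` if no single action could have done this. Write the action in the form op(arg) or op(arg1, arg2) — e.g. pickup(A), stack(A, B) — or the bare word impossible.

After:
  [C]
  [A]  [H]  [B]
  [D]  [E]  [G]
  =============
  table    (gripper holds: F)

unstack(F, H)

target: towers=[D/A/C; E/H; G/B] holding=F
     unstack(B, G) → towers=[D/A/C; E/H/F; G] holding=B
     unstack(F, H) → towers=[D/A/C; E/H; G/B] holding=F  ← match
     unstack(C, A) → towers=[D/A; E/H/F; G/B] holding=C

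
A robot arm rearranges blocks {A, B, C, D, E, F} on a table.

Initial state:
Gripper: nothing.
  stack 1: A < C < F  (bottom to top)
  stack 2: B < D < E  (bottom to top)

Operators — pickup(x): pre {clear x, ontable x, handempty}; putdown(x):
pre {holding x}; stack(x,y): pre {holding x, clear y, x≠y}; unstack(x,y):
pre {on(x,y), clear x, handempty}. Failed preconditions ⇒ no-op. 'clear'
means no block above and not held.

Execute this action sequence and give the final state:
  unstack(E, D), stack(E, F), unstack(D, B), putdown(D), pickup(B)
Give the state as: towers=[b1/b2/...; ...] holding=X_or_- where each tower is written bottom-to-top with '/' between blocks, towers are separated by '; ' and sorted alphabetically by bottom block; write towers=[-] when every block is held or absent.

towers=[A/C/F/E; D] holding=B

step 1 (unstack(E, D)): towers=[A/C/F; B/D] holding=E
step 2 (stack(E, F)): towers=[A/C/F/E; B/D] holding=-
step 3 (unstack(D, B)): towers=[A/C/F/E; B] holding=D
step 4 (putdown(D)): towers=[A/C/F/E; B; D] holding=-
step 5 (pickup(B)): towers=[A/C/F/E; D] holding=B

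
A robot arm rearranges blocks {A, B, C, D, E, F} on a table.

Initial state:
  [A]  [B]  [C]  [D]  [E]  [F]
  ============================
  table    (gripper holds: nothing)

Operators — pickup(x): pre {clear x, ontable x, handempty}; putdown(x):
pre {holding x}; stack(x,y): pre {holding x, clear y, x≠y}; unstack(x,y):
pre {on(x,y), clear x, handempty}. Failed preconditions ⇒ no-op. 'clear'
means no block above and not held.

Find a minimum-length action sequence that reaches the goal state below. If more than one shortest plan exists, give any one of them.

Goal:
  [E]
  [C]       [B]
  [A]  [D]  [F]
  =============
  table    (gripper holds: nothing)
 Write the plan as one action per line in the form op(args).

step 1 (pickup(B)): towers=[A; C; D; E; F] holding=B
step 2 (stack(B, F)): towers=[A; C; D; E; F/B] holding=-
step 3 (pickup(C)): towers=[A; D; E; F/B] holding=C
step 4 (stack(C, A)): towers=[A/C; D; E; F/B] holding=-
step 5 (pickup(E)): towers=[A/C; D; F/B] holding=E
step 6 (stack(E, C)): towers=[A/C/E; D; F/B] holding=-
goal check: towers=[A/C/E; D; F/B] holding=- — reached (length 6, optimal by BFS)

pickup(B)
stack(B, F)
pickup(C)
stack(C, A)
pickup(E)
stack(E, C)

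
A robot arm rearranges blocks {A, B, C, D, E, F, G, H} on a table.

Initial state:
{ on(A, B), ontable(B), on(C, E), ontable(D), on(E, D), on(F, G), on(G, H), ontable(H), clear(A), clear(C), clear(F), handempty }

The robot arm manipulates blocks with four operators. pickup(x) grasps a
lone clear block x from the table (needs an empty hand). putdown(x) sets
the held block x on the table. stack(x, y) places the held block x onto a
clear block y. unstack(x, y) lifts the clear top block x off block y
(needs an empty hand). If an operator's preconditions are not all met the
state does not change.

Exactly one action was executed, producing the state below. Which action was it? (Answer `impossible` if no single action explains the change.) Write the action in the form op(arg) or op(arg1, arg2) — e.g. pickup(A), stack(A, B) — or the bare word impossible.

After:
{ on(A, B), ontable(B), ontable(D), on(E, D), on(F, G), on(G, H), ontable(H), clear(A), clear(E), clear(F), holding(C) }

unstack(C, E)

target: towers=[B/A; D/E; H/G/F] holding=C
     unstack(A, B) → towers=[B; D/E/C; H/G/F] holding=A
     unstack(F, G) → towers=[B/A; D/E/C; H/G] holding=F
     unstack(C, E) → towers=[B/A; D/E; H/G/F] holding=C  ← match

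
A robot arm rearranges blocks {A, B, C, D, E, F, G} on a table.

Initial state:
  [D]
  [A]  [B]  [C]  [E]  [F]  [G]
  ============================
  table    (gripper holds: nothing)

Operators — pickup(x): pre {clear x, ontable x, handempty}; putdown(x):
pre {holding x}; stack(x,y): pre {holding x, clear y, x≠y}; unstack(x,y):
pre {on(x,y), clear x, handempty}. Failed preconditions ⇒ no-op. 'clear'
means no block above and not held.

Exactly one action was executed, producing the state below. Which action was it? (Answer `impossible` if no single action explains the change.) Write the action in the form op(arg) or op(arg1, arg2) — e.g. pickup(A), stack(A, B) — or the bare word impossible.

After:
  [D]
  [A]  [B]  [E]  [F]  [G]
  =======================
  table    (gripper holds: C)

target: towers=[A/D; B; E; F; G] holding=C
         pickup(B) → towers=[A/D; C; E; F; G] holding=B
         pickup(F) → towers=[A/D; B; C; E; G] holding=F
         pickup(G) → towers=[A/D; B; C; E; F] holding=G
     unstack(D, A) → towers=[A; B; C; E; F; G] holding=D
         pickup(E) → towers=[A/D; B; C; F; G] holding=E
         pickup(C) → towers=[A/D; B; E; F; G] holding=C  ← match

pickup(C)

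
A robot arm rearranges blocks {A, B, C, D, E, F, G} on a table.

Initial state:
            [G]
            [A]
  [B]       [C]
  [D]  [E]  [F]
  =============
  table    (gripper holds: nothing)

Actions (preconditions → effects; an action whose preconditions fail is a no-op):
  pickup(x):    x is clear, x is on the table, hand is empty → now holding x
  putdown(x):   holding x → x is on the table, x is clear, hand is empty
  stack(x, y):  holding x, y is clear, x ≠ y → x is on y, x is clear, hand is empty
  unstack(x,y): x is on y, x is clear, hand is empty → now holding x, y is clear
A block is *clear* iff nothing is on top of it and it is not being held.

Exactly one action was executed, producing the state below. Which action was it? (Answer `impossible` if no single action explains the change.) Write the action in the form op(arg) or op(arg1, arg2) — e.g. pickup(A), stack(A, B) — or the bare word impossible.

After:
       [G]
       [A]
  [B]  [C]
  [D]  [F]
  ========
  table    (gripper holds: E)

pickup(E)

target: towers=[D/B; F/C/A/G] holding=E
     unstack(B, D) → towers=[D; E; F/C/A/G] holding=B
     unstack(G, A) → towers=[D/B; E; F/C/A] holding=G
         pickup(E) → towers=[D/B; F/C/A/G] holding=E  ← match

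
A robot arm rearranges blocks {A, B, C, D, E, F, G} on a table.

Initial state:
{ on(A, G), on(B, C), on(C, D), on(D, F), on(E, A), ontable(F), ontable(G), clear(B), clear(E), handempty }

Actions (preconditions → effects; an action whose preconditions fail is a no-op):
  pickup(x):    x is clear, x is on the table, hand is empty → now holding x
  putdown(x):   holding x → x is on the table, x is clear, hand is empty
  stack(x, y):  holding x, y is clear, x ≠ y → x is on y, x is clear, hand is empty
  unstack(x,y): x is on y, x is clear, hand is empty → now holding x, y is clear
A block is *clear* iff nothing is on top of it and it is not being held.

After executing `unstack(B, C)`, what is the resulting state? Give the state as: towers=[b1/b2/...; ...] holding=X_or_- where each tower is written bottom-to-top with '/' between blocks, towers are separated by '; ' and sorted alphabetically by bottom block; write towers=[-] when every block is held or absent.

towers=[F/D/C; G/A/E] holding=B

before: towers=[F/D/C/B; G/A/E] holding=-
pre[unstack(B, C)]: on(B,C) ok, clear(B) ok, handempty ok
all met → apply unstack(B, C)
after:  towers=[F/D/C; G/A/E] holding=B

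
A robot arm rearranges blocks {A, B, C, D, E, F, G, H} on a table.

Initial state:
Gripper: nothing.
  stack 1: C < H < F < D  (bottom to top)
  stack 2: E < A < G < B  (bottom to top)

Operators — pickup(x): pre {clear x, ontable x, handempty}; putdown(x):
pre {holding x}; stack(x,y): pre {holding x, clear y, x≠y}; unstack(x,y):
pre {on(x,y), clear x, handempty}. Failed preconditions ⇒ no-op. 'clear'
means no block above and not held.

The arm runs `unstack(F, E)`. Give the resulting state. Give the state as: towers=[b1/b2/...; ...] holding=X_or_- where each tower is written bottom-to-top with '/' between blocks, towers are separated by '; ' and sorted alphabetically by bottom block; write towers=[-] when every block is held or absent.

towers=[C/H/F/D; E/A/G/B] holding=-

before: towers=[C/H/F/D; E/A/G/B] holding=-
pre[unstack(F, E)]: on(F,E) fail, clear(F) fail, handempty ok
on(F,E), clear(F) unmet → unstack(F, E) is a no-op
after:  towers=[C/H/F/D; E/A/G/B] holding=-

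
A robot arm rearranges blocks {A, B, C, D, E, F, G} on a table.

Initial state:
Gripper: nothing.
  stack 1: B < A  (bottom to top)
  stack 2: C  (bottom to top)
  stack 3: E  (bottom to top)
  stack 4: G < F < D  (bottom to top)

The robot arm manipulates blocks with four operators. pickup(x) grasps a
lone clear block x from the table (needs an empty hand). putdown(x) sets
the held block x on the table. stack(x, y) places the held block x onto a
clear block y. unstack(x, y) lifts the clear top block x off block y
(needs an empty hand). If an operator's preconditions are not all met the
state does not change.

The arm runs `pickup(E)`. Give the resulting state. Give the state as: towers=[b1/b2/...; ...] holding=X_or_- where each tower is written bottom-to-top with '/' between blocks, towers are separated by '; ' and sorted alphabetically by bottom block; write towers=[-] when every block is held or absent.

before: towers=[B/A; C; E; G/F/D] holding=-
pre[pickup(E)]: clear(E) yes, ontable(E) yes, handempty yes
all met → apply pickup(E)
after:  towers=[B/A; C; G/F/D] holding=E

towers=[B/A; C; G/F/D] holding=E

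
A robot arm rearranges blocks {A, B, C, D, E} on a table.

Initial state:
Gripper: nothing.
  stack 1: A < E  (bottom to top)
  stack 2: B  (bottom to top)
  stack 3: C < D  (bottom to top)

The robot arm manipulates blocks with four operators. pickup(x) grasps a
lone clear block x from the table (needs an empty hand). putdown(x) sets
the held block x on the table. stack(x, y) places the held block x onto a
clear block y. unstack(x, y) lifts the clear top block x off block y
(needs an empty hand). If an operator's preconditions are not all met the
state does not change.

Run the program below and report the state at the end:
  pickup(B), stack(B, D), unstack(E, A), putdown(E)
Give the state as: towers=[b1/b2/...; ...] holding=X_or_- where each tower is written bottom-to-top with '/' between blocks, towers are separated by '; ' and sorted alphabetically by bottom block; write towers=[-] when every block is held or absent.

step 1 (pickup(B)): towers=[A/E; C/D] holding=B
step 2 (stack(B, D)): towers=[A/E; C/D/B] holding=-
step 3 (unstack(E, A)): towers=[A; C/D/B] holding=E
step 4 (putdown(E)): towers=[A; C/D/B; E] holding=-

towers=[A; C/D/B; E] holding=-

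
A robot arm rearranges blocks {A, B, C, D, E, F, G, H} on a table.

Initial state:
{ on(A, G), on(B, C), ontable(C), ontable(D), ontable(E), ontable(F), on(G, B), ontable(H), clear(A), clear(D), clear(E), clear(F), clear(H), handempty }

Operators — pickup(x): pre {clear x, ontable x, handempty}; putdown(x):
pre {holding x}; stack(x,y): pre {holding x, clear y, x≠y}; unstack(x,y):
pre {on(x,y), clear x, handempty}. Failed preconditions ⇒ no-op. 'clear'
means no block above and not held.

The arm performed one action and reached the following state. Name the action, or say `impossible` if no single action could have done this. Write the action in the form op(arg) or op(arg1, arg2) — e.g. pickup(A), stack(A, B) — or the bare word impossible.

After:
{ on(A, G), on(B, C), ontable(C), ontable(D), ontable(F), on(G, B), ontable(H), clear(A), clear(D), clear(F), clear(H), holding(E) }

pickup(E)

target: towers=[C/B/G/A; D; F; H] holding=E
     unstack(A, G) → towers=[C/B/G; D; E; F; H] holding=A
         pickup(E) → towers=[C/B/G/A; D; F; H] holding=E  ← match
         pickup(H) → towers=[C/B/G/A; D; E; F] holding=H
         pickup(F) → towers=[C/B/G/A; D; E; H] holding=F
         pickup(D) → towers=[C/B/G/A; E; F; H] holding=D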